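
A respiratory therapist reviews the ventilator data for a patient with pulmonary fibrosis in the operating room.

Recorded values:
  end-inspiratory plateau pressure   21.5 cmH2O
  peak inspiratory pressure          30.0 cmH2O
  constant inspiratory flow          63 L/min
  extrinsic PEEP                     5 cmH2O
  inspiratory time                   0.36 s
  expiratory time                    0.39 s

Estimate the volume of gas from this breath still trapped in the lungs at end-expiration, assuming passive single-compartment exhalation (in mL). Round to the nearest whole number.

46

Flow: 63 L/min ÷ 60 = 1.05 L/s.
Vt = flow × Ti = 1.05 L/s × 0.36 s × 1000 mL/L = 378.0 mL.
R = (PIP − Pplat)/V̇ = (30.0 − 21.5) / 1.05 = 8.5/1.05 = 8.095 cmH2O·s/L.
C = Vt/(Pplat − PEEP) = 378.0 / (21.5 − 5) = 378.0/16.5 = 22.909 mL/cmH2O.
τ = R × C = 8.095 × 0.02291 L/cmH2O = 0.1855 s.
Fraction remaining = e^(−Te/τ) = e^(−0.39/0.1855) = 0.1222.
Trapped volume = 378.0 × 0.1222 = 46.192 mL.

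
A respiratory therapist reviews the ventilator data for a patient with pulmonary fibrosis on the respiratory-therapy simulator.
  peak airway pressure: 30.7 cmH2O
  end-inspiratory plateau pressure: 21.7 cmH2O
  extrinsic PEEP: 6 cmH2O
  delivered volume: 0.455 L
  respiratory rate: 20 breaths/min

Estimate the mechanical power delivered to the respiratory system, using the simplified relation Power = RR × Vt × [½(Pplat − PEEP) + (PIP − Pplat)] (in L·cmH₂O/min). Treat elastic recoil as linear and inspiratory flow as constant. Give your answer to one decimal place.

Per-breath work = Vt × [½(Pplat−PEEP) + (PIP−Pplat)] = 0.455 × [0.5×15.7 + 9.0] = 0.455 × 16.85 = 7.667 L·cmH2O.
Power = 20 × 7.667 = 153.34 L·cmH2O/min.

153.3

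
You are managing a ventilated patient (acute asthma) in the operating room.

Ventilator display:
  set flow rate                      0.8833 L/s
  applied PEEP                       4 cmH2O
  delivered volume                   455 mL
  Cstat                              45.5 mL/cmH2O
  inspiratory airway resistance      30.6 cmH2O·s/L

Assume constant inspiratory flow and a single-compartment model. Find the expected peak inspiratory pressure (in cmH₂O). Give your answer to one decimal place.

41.0

Equation of motion (constant flow): PIP = Vt/C + R·V̇ + PEEP.
PIP = 455/45.5 + 30.6×0.8833 + 4 = 10.0 + 27.029 + 4 = 41.029 cmH2O.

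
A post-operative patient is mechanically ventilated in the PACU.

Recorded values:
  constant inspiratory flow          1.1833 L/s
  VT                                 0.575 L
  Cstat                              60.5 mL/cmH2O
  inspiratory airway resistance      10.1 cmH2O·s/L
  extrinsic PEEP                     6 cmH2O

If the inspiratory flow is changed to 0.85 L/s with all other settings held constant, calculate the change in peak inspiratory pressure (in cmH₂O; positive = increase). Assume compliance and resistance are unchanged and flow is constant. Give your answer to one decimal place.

-3.4

PIP = Vt/C + R·V̇ + PEEP (constant-flow equation of motion).
Only the resistive term changes: ΔPIP = R × ΔV̇ = 10.1 × (0.85 − 1.1833) = 10.1 × -0.3333 = -3.366 cmH2O.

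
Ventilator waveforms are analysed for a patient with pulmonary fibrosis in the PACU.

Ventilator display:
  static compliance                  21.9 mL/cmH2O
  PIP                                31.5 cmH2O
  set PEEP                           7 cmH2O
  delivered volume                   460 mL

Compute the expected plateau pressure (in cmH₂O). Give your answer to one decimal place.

Pplat = PEEP + Vt / Cstat = 7 + 460 / 21.9 = 7 + 21.005 = 28.005 cmH2O.

28.0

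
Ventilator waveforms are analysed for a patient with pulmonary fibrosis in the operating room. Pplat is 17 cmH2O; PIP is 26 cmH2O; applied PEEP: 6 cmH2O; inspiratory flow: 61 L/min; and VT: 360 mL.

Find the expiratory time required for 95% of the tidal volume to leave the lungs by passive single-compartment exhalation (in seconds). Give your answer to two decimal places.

Flow: 61 L/min ÷ 60 = 1.0167 L/s.
R = (PIP − Pplat)/V̇ = (26 − 17) / 1.0167 = 9.0/1.0167 = 8.852 cmH2O·s/L.
C = Vt/(Pplat − PEEP) = 360.0 / (17 − 6) = 360.0/11.0 = 32.727 mL/cmH2O.
τ = R × C = 8.852 × 0.03273 L/cmH2O = 0.2897 s.
t = −τ·ln(1 − 0.95) = −0.2897·ln(0.05) = 0.8679 s.

0.87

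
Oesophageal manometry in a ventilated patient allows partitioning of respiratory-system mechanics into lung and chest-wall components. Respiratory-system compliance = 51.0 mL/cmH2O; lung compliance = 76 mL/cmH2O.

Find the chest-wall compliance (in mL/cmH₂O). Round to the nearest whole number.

155

1/Ccw = 1/Crs − 1/CL.
1/Ccw = 1/51.0 − 1/76 = 0.00645.
Ccw = 155.04 mL/cmH2O.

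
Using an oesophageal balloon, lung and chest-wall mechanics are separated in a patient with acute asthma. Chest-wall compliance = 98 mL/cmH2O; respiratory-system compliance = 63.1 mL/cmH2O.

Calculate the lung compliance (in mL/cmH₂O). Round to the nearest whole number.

177

1/CL = 1/Crs − 1/Ccw.
1/CL = 1/63.1 − 1/98 = 0.005644.
CL = 177.18 mL/cmH2O.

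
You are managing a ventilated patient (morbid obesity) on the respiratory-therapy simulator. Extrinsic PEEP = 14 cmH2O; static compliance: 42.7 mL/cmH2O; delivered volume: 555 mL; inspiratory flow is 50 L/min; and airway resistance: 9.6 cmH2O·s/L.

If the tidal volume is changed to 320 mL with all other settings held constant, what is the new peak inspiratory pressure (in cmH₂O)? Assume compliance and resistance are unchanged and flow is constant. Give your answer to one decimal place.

Flow: 50 L/min ÷ 60 = 0.8333 L/s.
PIP = Vt/C + R·V̇ + PEEP (constant-flow equation of motion).
Only the elastic term changes: ΔPIP = ΔVt / C = (320 − 555) / 42.7 = -5.504 cmH2O.
Original PIP = 555/42.7 + 9.6×0.8333 + 14 = 34.997 cmH2O; new PIP = 34.997 + (-5.504) = 29.493 cmH2O.

29.5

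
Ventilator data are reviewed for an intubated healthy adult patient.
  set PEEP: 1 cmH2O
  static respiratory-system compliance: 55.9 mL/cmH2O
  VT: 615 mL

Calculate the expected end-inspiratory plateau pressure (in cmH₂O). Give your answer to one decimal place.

12.0

Pplat = PEEP + Vt / Cstat = 1 + 615 / 55.9 = 1 + 11.002 = 12.002 cmH2O.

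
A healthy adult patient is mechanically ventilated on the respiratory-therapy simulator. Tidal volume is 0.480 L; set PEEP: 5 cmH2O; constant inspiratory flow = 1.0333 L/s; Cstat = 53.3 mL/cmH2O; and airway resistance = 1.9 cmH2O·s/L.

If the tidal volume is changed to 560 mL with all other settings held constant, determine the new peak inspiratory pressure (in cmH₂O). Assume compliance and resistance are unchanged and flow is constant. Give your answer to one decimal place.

PIP = Vt/C + R·V̇ + PEEP (constant-flow equation of motion).
Only the elastic term changes: ΔPIP = ΔVt / C = (560 − 480) / 53.3 = 1.501 cmH2O.
Original PIP = 480/53.3 + 1.9×1.0333 + 5 = 15.969 cmH2O; new PIP = 15.969 + (1.501) = 17.47 cmH2O.

17.5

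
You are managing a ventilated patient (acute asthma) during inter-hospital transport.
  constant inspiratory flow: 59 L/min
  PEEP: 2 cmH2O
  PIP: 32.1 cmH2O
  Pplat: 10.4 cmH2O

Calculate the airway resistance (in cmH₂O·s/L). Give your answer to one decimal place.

Flow: 59 L/min ÷ 60 = 0.9833 L/s.
Raw = (PIP − Pplat) / flow = (32.1 − 10.4) / 0.9833 = 21.7 / 0.9833 = 22.069 cmH2O·s/L.

22.1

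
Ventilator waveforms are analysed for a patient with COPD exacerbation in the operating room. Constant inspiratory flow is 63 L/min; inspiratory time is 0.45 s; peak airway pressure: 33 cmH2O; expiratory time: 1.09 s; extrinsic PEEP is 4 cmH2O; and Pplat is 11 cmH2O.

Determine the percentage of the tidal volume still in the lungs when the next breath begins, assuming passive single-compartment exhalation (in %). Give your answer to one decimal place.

46.3

Flow: 63 L/min ÷ 60 = 1.05 L/s.
Vt = flow × Ti = 1.05 L/s × 0.45 s × 1000 mL/L = 472.5 mL.
R = (PIP − Pplat)/V̇ = (33 − 11) / 1.05 = 22.0/1.05 = 20.952 cmH2O·s/L.
C = Vt/(Pplat − PEEP) = 472.5 / (11 − 4) = 472.5/7.0 = 67.5 mL/cmH2O.
τ = R × C = 20.952 × 0.0675 L/cmH2O = 1.414 s.
Fraction remaining at end-expiration = e^(−Te/τ) = e^(−1.09/1.414) = 0.4626 → 46.26%.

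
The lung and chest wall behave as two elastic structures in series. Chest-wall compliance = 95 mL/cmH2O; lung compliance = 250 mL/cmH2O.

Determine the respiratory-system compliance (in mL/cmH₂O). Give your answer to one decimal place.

Lung and chest wall are elastances in series: 1/Crs = 1/CL + 1/Ccw.
1/Crs = 1/250 + 1/95 = 0.01453.
Crs = 68.823 mL/cmH2O.

68.8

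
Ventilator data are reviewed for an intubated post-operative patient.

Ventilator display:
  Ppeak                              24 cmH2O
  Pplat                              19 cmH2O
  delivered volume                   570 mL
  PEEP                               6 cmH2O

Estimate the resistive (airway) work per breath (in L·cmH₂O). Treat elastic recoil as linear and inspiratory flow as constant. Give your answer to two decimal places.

With constant inspiratory flow the resistive pressure is constant at PIP − Pplat = 24 − 19 = 5.0 cmH2O, so resistive work = 5.0 × 0.570 = 2.85 L·cmH2O.

2.85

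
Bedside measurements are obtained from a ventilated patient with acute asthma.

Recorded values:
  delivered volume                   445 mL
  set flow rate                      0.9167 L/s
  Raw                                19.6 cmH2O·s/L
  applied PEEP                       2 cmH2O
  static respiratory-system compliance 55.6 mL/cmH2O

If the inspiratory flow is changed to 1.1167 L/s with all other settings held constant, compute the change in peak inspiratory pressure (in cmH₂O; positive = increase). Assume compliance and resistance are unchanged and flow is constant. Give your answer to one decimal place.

PIP = Vt/C + R·V̇ + PEEP (constant-flow equation of motion).
Only the resistive term changes: ΔPIP = R × ΔV̇ = 19.6 × (1.1167 − 0.9167) = 19.6 × 0.2 = 3.92 cmH2O.

3.9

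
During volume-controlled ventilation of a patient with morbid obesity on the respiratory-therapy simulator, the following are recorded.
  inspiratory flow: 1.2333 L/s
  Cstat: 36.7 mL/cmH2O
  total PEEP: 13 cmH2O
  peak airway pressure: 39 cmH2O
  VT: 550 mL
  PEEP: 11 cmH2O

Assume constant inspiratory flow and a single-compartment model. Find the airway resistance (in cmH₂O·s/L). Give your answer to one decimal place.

Total PEEP = 13 cmH2O (set 11 + intrinsic 2); this is the baseline alveolar pressure.
Equation of motion (constant flow): PIP = Vt/C + R·V̇ + PEEP.
R·V̇ = PIP − Vt/C − PEEP = 39 − 550/36.7 − 13 = 39 − 14.986 − 13 = 11.014 cmH2O.
R = 11.014 / 1.2333 = 8.931 cmH2O·s/L.

8.9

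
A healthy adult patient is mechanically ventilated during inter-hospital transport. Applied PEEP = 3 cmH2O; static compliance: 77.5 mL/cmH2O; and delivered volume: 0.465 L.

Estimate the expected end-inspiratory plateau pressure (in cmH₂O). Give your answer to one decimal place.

9.0

Pplat = PEEP + Vt / Cstat = 3 + 465 / 77.5 = 3 + 6.0 = 9.0 cmH2O.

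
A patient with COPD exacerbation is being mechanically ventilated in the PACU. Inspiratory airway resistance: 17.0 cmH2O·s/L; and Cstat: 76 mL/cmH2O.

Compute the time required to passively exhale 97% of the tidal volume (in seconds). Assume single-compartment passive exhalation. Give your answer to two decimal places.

4.53

τ = R × C = 17.0 × 76 mL/cmH2O = 17.0 × 0.076 L/cmH2O = 1.292 s.
Exhaled fraction f = 1 − e^(−t/τ) → t = −τ·ln(1 − f) = −1.292·ln(0.03) = 4.53 s.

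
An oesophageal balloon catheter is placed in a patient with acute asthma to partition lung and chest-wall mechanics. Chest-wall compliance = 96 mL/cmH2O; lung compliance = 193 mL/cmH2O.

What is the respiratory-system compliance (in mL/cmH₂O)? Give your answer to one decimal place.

Lung and chest wall are elastances in series: 1/Crs = 1/CL + 1/Ccw.
1/Crs = 1/193 + 1/96 = 0.0156.
Crs = 64.103 mL/cmH2O.

64.1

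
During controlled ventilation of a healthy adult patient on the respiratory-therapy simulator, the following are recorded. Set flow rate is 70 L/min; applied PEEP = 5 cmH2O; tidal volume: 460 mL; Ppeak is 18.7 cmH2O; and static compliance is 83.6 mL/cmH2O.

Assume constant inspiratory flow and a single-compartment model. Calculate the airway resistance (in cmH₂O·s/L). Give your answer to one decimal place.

Flow: 70 L/min ÷ 60 = 1.1667 L/s.
Equation of motion (constant flow): PIP = Vt/C + R·V̇ + PEEP.
R·V̇ = PIP − Vt/C − PEEP = 18.7 − 460/83.6 − 5 = 18.7 − 5.502 − 5 = 8.198 cmH2O.
R = 8.198 / 1.1667 = 7.027 cmH2O·s/L.

7.0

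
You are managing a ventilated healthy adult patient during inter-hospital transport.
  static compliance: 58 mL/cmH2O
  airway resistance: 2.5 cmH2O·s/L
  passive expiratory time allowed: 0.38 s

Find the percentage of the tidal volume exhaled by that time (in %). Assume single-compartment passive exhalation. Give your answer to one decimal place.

92.7

τ = R × C = 2.5 × 58 mL/cmH2O = 2.5 × 0.058 L/cmH2O = 0.145 s.
Passive exhalation: V(t)/V₀ = e^(−t/τ) = e^(−0.38/0.145) = 0.07275.
Fraction exhaled = 1 − 0.07275 = 0.9273 → 92.73%.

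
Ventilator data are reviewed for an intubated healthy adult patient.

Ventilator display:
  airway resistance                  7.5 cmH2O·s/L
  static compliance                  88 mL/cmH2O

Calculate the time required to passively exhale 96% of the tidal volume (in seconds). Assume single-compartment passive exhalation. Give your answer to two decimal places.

2.12

τ = R × C = 7.5 × 88 mL/cmH2O = 7.5 × 0.088 L/cmH2O = 0.66 s.
Exhaled fraction f = 1 − e^(−t/τ) → t = −τ·ln(1 − f) = −0.66·ln(0.04) = 2.124 s.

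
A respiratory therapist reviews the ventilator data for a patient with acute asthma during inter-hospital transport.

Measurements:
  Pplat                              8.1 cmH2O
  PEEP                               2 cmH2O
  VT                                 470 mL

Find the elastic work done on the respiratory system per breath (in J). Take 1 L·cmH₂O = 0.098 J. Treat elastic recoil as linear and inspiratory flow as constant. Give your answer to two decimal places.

0.14

Elastic work ≈ ½ × (Pplat − PEEP) × Vt = 0.5 × (8.1 − 2) × 0.470 L = 0.5 × 6.1 × 0.470 = 1.434 L·cmH2O.
× 0.098 J/(L·cmH2O) → 0.1405 J.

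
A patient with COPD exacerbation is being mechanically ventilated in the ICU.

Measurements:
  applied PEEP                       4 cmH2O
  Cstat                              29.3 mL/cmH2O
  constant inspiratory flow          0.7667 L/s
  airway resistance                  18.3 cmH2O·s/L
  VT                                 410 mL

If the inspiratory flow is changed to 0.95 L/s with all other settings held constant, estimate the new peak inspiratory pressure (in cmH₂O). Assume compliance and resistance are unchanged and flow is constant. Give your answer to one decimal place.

PIP = Vt/C + R·V̇ + PEEP (constant-flow equation of motion).
Only the resistive term changes: ΔPIP = R × ΔV̇ = 18.3 × (0.95 − 0.7667) = 18.3 × 0.1833 = 3.354 cmH2O.
Original PIP = 410/29.3 + 18.3×0.7667 + 4 = 32.024 cmH2O; new PIP = 32.024 + (3.354) = 35.378 cmH2O.

35.4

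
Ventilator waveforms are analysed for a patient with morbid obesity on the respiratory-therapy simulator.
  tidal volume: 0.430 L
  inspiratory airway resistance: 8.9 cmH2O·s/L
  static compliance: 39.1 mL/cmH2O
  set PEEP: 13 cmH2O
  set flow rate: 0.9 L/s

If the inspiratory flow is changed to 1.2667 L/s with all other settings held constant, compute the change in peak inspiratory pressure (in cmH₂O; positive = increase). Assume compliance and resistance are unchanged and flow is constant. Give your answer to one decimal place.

3.3

PIP = Vt/C + R·V̇ + PEEP (constant-flow equation of motion).
Only the resistive term changes: ΔPIP = R × ΔV̇ = 8.9 × (1.2667 − 0.9) = 8.9 × 0.3667 = 3.264 cmH2O.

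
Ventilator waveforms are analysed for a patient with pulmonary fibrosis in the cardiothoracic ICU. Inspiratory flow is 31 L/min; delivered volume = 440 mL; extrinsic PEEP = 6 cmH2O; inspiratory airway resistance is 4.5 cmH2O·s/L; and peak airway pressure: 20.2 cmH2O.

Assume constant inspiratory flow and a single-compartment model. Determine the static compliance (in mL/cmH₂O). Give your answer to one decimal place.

37.1

Flow: 31 L/min ÷ 60 = 0.5167 L/s.
Equation of motion (constant flow): PIP = Vt/C + R·V̇ + PEEP.
Vt/C = PIP − R·V̇ − PEEP = 20.2 − 4.5×0.5167 − 6 = 20.2 − 2.325 − 6 = 11.875 cmH2O.
C = Vt / 11.875 = 440 / 11.875 = 37.053 mL/cmH2O.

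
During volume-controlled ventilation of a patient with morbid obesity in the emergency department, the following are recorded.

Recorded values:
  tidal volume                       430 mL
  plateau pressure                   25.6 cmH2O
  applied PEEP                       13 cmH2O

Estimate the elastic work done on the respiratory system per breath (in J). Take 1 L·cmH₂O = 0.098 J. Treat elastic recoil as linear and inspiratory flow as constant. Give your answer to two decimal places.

0.27

Elastic work ≈ ½ × (Pplat − PEEP) × Vt = 0.5 × (25.6 − 13) × 0.430 L = 0.5 × 12.6 × 0.430 = 2.709 L·cmH2O.
× 0.098 J/(L·cmH2O) → 0.2655 J.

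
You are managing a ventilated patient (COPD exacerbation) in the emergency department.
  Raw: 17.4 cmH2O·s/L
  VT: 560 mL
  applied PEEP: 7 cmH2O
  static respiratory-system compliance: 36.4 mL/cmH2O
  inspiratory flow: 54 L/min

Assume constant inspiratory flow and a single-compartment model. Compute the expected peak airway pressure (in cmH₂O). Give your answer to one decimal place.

Flow: 54 L/min ÷ 60 = 0.9 L/s.
Equation of motion (constant flow): PIP = Vt/C + R·V̇ + PEEP.
PIP = 560/36.4 + 17.4×0.9 + 7 = 15.385 + 15.66 + 7 = 38.045 cmH2O.

38.0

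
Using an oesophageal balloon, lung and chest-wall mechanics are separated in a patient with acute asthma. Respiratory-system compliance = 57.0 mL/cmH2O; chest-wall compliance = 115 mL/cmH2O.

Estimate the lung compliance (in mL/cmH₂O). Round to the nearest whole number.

1/CL = 1/Crs − 1/Ccw.
1/CL = 1/57.0 − 1/115 = 0.008848.
CL = 113.02 mL/cmH2O.

113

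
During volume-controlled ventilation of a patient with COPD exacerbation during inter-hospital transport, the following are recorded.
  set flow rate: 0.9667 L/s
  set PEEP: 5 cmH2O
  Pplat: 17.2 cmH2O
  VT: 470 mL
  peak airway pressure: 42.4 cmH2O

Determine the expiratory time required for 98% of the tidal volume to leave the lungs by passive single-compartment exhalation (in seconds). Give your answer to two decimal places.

R = (PIP − Pplat)/V̇ = (42.4 − 17.2) / 0.9667 = 25.2/0.9667 = 26.068 cmH2O·s/L.
C = Vt/(Pplat − PEEP) = 470.0 / (17.2 − 5) = 470.0/12.2 = 38.525 mL/cmH2O.
τ = R × C = 26.068 × 0.03853 L/cmH2O = 1.004 s.
t = −τ·ln(1 − 0.98) = −1.004·ln(0.02) = 3.928 s.

3.93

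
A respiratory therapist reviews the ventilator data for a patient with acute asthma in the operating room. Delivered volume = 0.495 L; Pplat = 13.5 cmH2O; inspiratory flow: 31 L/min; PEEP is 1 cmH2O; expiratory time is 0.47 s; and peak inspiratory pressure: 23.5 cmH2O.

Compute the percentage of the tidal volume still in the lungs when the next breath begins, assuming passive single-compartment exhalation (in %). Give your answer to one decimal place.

54.2

Flow: 31 L/min ÷ 60 = 0.5167 L/s.
R = (PIP − Pplat)/V̇ = (23.5 − 13.5) / 0.5167 = 10.0/0.5167 = 19.354 cmH2O·s/L.
C = Vt/(Pplat − PEEP) = 495.0 / (13.5 − 1) = 495.0/12.5 = 39.6 mL/cmH2O.
τ = R × C = 19.354 × 0.0396 L/cmH2O = 0.7664 s.
Fraction remaining at end-expiration = e^(−Te/τ) = e^(−0.47/0.7664) = 0.5416 → 54.16%.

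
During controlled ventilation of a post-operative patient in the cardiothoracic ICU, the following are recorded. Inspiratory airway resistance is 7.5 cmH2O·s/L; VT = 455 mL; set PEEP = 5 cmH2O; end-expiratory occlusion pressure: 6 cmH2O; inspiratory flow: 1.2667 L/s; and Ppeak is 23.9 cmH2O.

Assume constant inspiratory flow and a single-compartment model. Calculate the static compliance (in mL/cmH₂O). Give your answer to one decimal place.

Total PEEP = 6 cmH2O (set 5 + intrinsic 1); this is the baseline alveolar pressure.
Equation of motion (constant flow): PIP = Vt/C + R·V̇ + PEEP.
Vt/C = PIP − R·V̇ − PEEP = 23.9 − 7.5×1.2667 − 6 = 23.9 − 9.5 − 6 = 8.4 cmH2O.
C = Vt / 8.4 = 455 / 8.4 = 54.167 mL/cmH2O.

54.2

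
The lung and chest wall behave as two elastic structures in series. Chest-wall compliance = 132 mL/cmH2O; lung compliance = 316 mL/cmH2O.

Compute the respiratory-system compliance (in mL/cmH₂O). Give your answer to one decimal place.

93.1

Lung and chest wall are elastances in series: 1/Crs = 1/CL + 1/Ccw.
1/Crs = 1/316 + 1/132 = 0.01074.
Crs = 93.11 mL/cmH2O.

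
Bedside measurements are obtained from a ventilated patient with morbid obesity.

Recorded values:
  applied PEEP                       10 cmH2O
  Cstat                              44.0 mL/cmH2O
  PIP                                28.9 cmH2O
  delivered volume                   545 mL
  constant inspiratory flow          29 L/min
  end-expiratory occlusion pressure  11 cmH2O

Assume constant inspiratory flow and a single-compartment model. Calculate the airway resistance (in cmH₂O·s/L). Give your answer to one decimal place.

Flow: 29 L/min ÷ 60 = 0.4833 L/s.
Total PEEP = 11 cmH2O (set 10 + intrinsic 1); this is the baseline alveolar pressure.
Equation of motion (constant flow): PIP = Vt/C + R·V̇ + PEEP.
R·V̇ = PIP − Vt/C − PEEP = 28.9 − 545/44.0 − 11 = 28.9 − 12.386 − 11 = 5.514 cmH2O.
R = 5.514 / 0.4833 = 11.409 cmH2O·s/L.

11.4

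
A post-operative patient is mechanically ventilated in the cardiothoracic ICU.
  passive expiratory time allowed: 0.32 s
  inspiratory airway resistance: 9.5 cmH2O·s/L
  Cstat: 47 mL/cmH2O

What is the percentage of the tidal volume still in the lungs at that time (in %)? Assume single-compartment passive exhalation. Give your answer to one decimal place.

τ = R × C = 9.5 × 47 mL/cmH2O = 9.5 × 0.047 L/cmH2O = 0.4465 s.
Passive exhalation: V(t)/V₀ = e^(−t/τ) = e^(−0.32/0.4465) = 0.4884.
Fraction remaining = 0.4884 → 48.84%.

48.8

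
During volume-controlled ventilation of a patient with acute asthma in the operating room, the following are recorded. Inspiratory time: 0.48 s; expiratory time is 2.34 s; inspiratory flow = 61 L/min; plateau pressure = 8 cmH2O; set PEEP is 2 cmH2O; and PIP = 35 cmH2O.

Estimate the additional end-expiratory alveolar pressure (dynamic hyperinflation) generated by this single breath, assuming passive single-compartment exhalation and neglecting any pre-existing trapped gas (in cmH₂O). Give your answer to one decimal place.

Flow: 61 L/min ÷ 60 = 1.0167 L/s.
Vt = flow × Ti = 1.0167 L/s × 0.48 s × 1000 mL/L = 488.02 mL.
R = (PIP − Pplat)/V̇ = (35 − 8) / 1.0167 = 27.0/1.0167 = 26.557 cmH2O·s/L.
C = Vt/(Pplat − PEEP) = 488.02 / (8 − 2) = 488.02/6.0 = 81.337 mL/cmH2O.
τ = R × C = 26.557 × 0.08134 L/cmH2O = 2.16 s.
Fraction remaining = e^(−Te/τ) = e^(−2.34/2.16) = 0.3385; trapped volume = 488.02 × 0.3385 = 165.19 mL.
Additional alveolar pressure from trapping ≈ V_trapped / C = 165.19 / 81.337 = 2.031 cmH2O.

2.0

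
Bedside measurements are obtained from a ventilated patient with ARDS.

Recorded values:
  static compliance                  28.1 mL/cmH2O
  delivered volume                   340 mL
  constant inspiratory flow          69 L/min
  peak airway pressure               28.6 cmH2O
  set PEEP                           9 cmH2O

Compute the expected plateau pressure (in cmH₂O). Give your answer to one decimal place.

21.1

Pplat = PEEP + Vt / Cstat = 9 + 340 / 28.1 = 9 + 12.1 = 21.1 cmH2O.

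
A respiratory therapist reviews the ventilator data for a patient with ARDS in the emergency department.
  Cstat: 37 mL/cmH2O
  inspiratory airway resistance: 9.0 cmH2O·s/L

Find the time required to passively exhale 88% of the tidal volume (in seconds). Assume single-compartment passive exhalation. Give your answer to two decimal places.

τ = R × C = 9.0 × 37 mL/cmH2O = 9.0 × 0.037 L/cmH2O = 0.333 s.
Exhaled fraction f = 1 − e^(−t/τ) → t = −τ·ln(1 − f) = −0.333·ln(0.12) = 0.706 s.

0.71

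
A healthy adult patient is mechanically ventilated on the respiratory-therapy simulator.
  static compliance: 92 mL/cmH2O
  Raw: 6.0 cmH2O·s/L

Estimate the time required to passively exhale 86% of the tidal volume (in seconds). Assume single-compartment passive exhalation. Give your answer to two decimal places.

1.09

τ = R × C = 6.0 × 92 mL/cmH2O = 6.0 × 0.092 L/cmH2O = 0.552 s.
Exhaled fraction f = 1 − e^(−t/τ) → t = −τ·ln(1 − f) = −0.552·ln(0.14) = 1.085 s.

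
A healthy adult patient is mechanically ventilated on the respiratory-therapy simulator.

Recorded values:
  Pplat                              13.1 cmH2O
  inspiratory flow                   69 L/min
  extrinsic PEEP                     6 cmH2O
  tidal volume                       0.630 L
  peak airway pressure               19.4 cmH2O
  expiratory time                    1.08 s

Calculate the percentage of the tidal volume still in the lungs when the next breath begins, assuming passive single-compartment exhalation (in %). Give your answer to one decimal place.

10.8

Flow: 69 L/min ÷ 60 = 1.15 L/s.
R = (PIP − Pplat)/V̇ = (19.4 − 13.1) / 1.15 = 6.3/1.15 = 5.478 cmH2O·s/L.
C = Vt/(Pplat − PEEP) = 630.0 / (13.1 − 6) = 630.0/7.1 = 88.732 mL/cmH2O.
τ = R × C = 5.478 × 0.08873 L/cmH2O = 0.4861 s.
Fraction remaining at end-expiration = e^(−Te/τ) = e^(−1.08/0.4861) = 0.1084 → 10.84%.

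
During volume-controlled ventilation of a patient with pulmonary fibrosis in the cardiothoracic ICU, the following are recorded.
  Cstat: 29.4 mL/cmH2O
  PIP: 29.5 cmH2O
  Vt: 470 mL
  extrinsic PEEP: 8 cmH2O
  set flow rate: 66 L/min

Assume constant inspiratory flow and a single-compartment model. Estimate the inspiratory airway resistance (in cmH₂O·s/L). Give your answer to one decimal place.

5.0

Flow: 66 L/min ÷ 60 = 1.1 L/s.
Equation of motion (constant flow): PIP = Vt/C + R·V̇ + PEEP.
R·V̇ = PIP − Vt/C − PEEP = 29.5 − 470/29.4 − 8 = 29.5 − 15.986 − 8 = 5.514 cmH2O.
R = 5.514 / 1.1 = 5.013 cmH2O·s/L.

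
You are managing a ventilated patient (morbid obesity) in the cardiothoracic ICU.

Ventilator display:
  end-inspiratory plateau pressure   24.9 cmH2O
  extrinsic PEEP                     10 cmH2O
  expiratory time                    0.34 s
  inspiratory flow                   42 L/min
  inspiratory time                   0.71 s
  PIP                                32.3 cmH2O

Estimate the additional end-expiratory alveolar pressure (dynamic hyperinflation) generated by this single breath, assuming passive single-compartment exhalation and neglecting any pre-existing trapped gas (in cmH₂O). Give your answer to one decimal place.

Flow: 42 L/min ÷ 60 = 0.7 L/s.
Vt = flow × Ti = 0.7 L/s × 0.71 s × 1000 mL/L = 497.0 mL.
R = (PIP − Pplat)/V̇ = (32.3 − 24.9) / 0.7 = 7.4/0.7 = 10.571 cmH2O·s/L.
C = Vt/(Pplat − PEEP) = 497.0 / (24.9 − 10) = 497.0/14.9 = 33.356 mL/cmH2O.
τ = R × C = 10.571 × 0.03336 L/cmH2O = 0.3526 s.
Fraction remaining = e^(−Te/τ) = e^(−0.34/0.3526) = 0.3813; trapped volume = 497.0 × 0.3813 = 189.51 mL.
Additional alveolar pressure from trapping ≈ V_trapped / C = 189.51 / 33.356 = 5.681 cmH2O.

5.7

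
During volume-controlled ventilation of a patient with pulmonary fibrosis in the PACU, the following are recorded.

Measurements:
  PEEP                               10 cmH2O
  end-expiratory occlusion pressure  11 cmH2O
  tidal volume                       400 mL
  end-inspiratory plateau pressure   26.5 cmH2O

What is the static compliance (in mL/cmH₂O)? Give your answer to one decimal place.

End-expiratory occlusion gives total PEEP = 11 cmH2O (intrinsic PEEP = 11 − 10 = 1). Use total PEEP for the elastic gradient.
Cstat = Vt / (Pplat − PEEPtotal) = 400 / (26.5 − 11) = 400 / 15.5 = 25.806 mL/cmH2O.

25.8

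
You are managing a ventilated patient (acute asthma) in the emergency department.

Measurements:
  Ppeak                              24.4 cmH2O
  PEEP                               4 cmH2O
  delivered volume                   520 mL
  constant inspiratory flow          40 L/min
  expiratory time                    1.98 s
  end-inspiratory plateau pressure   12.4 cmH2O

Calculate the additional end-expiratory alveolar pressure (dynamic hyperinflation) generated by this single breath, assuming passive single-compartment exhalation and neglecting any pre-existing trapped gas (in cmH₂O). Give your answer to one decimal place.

Flow: 40 L/min ÷ 60 = 0.6667 L/s.
R = (PIP − Pplat)/V̇ = (24.4 − 12.4) / 0.6667 = 12.0/0.6667 = 17.999 cmH2O·s/L.
C = Vt/(Pplat − PEEP) = 520.0 / (12.4 − 4) = 520.0/8.4 = 61.905 mL/cmH2O.
τ = R × C = 17.999 × 0.06191 L/cmH2O = 1.114 s.
Fraction remaining = e^(−Te/τ) = e^(−1.98/1.114) = 0.1691; trapped volume = 520.0 × 0.1691 = 87.932 mL.
Additional alveolar pressure from trapping ≈ V_trapped / C = 87.932 / 61.905 = 1.42 cmH2O.

1.4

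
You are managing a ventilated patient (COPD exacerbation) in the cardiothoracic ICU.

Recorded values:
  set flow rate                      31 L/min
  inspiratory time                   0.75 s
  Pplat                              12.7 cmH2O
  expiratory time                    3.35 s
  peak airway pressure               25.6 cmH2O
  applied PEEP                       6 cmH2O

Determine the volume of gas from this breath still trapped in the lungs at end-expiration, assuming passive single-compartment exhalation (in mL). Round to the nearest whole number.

38

Flow: 31 L/min ÷ 60 = 0.5167 L/s.
Vt = flow × Ti = 0.5167 L/s × 0.75 s × 1000 mL/L = 387.53 mL.
R = (PIP − Pplat)/V̇ = (25.6 − 12.7) / 0.5167 = 12.9/0.5167 = 24.966 cmH2O·s/L.
C = Vt/(Pplat − PEEP) = 387.53 / (12.7 − 6) = 387.53/6.7 = 57.84 mL/cmH2O.
τ = R × C = 24.966 × 0.05784 L/cmH2O = 1.444 s.
Fraction remaining = e^(−Te/τ) = e^(−3.35/1.444) = 0.09828.
Trapped volume = 387.53 × 0.09828 = 38.086 mL.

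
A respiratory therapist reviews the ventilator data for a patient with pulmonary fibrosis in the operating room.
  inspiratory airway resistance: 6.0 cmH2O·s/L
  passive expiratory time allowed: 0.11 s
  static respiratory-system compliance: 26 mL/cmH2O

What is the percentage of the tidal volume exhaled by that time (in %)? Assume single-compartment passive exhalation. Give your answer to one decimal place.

50.6

τ = R × C = 6.0 × 26 mL/cmH2O = 6.0 × 0.026 L/cmH2O = 0.156 s.
Passive exhalation: V(t)/V₀ = e^(−t/τ) = e^(−0.11/0.156) = 0.494.
Fraction exhaled = 1 − 0.494 = 0.506 → 50.6%.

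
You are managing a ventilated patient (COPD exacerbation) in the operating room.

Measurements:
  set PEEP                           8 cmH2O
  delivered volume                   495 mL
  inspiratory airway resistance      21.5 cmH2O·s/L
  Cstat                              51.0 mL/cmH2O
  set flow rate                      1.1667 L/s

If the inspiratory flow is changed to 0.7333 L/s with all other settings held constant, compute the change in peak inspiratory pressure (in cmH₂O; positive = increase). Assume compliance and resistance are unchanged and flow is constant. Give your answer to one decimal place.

-9.3

PIP = Vt/C + R·V̇ + PEEP (constant-flow equation of motion).
Only the resistive term changes: ΔPIP = R × ΔV̇ = 21.5 × (0.7333 − 1.1667) = 21.5 × -0.4334 = -9.318 cmH2O.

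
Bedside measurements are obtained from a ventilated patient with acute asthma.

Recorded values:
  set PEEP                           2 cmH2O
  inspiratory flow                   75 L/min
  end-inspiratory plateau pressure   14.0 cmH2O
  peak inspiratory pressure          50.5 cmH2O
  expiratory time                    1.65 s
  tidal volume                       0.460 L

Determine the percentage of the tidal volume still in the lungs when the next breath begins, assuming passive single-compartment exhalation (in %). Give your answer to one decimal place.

Flow: 75 L/min ÷ 60 = 1.25 L/s.
R = (PIP − Pplat)/V̇ = (50.5 − 14.0) / 1.25 = 36.5/1.25 = 29.2 cmH2O·s/L.
C = Vt/(Pplat − PEEP) = 460.0 / (14.0 − 2) = 460.0/12.0 = 38.333 mL/cmH2O.
τ = R × C = 29.2 × 0.03833 L/cmH2O = 1.119 s.
Fraction remaining at end-expiration = e^(−Te/τ) = e^(−1.65/1.119) = 0.2289 → 22.89%.

22.9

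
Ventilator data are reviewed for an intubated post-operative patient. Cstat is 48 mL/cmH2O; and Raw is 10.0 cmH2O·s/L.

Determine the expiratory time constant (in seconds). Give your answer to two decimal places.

0.48

τ = R × C = 10.0 × 48 mL/cmH2O = 10.0 × 0.048 L/cmH2O = 0.48 s.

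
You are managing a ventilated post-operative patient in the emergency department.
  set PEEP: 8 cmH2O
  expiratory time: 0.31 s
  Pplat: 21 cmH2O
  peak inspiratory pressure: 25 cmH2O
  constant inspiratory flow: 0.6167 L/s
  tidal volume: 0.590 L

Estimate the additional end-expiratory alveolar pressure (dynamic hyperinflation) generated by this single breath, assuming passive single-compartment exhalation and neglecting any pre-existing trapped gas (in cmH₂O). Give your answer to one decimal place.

R = (PIP − Pplat)/V̇ = (25 − 21) / 0.6167 = 4.0/0.6167 = 6.486 cmH2O·s/L.
C = Vt/(Pplat − PEEP) = 590.0 / (21 − 8) = 590.0/13.0 = 45.385 mL/cmH2O.
τ = R × C = 6.486 × 0.04539 L/cmH2O = 0.2944 s.
Fraction remaining = e^(−Te/τ) = e^(−0.31/0.2944) = 0.3489; trapped volume = 590.0 × 0.3489 = 205.85 mL.
Additional alveolar pressure from trapping ≈ V_trapped / C = 205.85 / 45.385 = 4.536 cmH2O.

4.5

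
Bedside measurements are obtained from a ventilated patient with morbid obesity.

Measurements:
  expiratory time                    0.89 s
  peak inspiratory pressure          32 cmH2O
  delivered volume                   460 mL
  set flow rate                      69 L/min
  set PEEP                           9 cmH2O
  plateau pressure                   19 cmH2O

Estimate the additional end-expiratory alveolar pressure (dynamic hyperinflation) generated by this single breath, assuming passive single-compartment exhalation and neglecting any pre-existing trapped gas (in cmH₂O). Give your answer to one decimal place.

1.8

Flow: 69 L/min ÷ 60 = 1.15 L/s.
R = (PIP − Pplat)/V̇ = (32 − 19) / 1.15 = 13.0/1.15 = 11.304 cmH2O·s/L.
C = Vt/(Pplat − PEEP) = 460.0 / (19 − 9) = 460.0/10.0 = 46.0 mL/cmH2O.
τ = R × C = 11.304 × 0.046 L/cmH2O = 0.52 s.
Fraction remaining = e^(−Te/τ) = e^(−0.89/0.52) = 0.1806; trapped volume = 460.0 × 0.1806 = 83.076 mL.
Additional alveolar pressure from trapping ≈ V_trapped / C = 83.076 / 46.0 = 1.806 cmH2O.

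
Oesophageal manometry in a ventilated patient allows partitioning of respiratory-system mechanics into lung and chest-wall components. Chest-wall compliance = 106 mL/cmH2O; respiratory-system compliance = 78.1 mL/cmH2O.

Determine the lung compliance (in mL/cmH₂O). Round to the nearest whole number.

297

1/CL = 1/Crs − 1/Ccw.
1/CL = 1/78.1 − 1/106 = 0.00337.
CL = 296.74 mL/cmH2O.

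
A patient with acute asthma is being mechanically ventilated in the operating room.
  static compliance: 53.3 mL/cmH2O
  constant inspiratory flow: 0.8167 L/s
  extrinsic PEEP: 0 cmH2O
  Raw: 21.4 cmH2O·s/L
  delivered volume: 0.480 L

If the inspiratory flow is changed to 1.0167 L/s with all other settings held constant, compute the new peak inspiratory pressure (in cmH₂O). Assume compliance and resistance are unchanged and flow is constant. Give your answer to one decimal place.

30.8

PIP = Vt/C + R·V̇ + PEEP (constant-flow equation of motion).
Only the resistive term changes: ΔPIP = R × ΔV̇ = 21.4 × (1.0167 − 0.8167) = 21.4 × 0.2 = 4.28 cmH2O.
Original PIP = 480/53.3 + 21.4×0.8167 + 0 = 26.483 cmH2O; new PIP = 26.483 + (4.28) = 30.763 cmH2O.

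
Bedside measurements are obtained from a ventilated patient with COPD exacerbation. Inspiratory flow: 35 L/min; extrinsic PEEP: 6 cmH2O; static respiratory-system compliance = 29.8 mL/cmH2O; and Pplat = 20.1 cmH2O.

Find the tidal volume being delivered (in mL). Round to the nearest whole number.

420

Vt = Cstat × (Pplat − PEEP) = 29.8 × (20.1 − 6) = 29.8 × 14.1 = 420.18 mL.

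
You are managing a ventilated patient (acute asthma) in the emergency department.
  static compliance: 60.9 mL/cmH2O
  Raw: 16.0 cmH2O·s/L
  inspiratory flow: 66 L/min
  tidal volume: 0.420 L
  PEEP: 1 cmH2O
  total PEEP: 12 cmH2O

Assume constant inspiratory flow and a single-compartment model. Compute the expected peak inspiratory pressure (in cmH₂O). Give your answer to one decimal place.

Flow: 66 L/min ÷ 60 = 1.1 L/s.
Total PEEP = 12 cmH2O (set 1 + intrinsic 11); this is the baseline alveolar pressure.
Equation of motion (constant flow): PIP = Vt/C + R·V̇ + PEEP.
PIP = 420/60.9 + 16.0×1.1 + 12 = 6.897 + 17.6 + 12 = 36.497 cmH2O.

36.5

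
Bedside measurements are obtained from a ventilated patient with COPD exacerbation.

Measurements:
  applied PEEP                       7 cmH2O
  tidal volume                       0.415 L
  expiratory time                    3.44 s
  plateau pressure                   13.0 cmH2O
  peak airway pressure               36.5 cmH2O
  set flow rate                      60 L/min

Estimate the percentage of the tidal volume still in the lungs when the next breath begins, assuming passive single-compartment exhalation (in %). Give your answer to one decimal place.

Flow: 60 L/min ÷ 60 = 1 L/s.
R = (PIP − Pplat)/V̇ = (36.5 − 13.0) / 1 = 23.5/1 = 23.5 cmH2O·s/L.
C = Vt/(Pplat − PEEP) = 415.0 / (13.0 − 7) = 415.0/6.0 = 69.167 mL/cmH2O.
τ = R × C = 23.5 × 0.06917 L/cmH2O = 1.625 s.
Fraction remaining at end-expiration = e^(−Te/τ) = e^(−3.44/1.625) = 0.1204 → 12.04%.

12.0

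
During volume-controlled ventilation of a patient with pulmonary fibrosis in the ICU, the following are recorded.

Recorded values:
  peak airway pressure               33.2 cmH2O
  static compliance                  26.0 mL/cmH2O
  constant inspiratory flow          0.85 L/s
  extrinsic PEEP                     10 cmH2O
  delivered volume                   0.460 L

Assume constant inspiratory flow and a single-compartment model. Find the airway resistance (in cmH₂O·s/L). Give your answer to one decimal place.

6.5

Equation of motion (constant flow): PIP = Vt/C + R·V̇ + PEEP.
R·V̇ = PIP − Vt/C − PEEP = 33.2 − 460/26.0 − 10 = 33.2 − 17.692 − 10 = 5.508 cmH2O.
R = 5.508 / 0.85 = 6.48 cmH2O·s/L.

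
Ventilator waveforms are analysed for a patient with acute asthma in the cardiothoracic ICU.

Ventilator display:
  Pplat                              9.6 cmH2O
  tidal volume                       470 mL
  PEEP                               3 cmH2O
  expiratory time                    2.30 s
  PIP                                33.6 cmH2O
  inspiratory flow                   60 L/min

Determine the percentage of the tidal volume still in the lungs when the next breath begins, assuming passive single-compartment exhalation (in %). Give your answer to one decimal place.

Flow: 60 L/min ÷ 60 = 1 L/s.
R = (PIP − Pplat)/V̇ = (33.6 − 9.6) / 1 = 24.0/1 = 24.0 cmH2O·s/L.
C = Vt/(Pplat − PEEP) = 470.0 / (9.6 − 3) = 470.0/6.6 = 71.212 mL/cmH2O.
τ = R × C = 24.0 × 0.07121 L/cmH2O = 1.709 s.
Fraction remaining at end-expiration = e^(−Te/τ) = e^(−2.30/1.709) = 0.2603 → 26.03%.

26.0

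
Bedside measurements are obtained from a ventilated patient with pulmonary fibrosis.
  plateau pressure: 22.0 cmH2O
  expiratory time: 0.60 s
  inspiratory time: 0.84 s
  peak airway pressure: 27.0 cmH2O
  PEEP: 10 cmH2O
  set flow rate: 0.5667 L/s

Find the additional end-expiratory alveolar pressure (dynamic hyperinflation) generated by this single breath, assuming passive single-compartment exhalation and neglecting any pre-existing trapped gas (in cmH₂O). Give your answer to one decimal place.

2.2

Vt = flow × Ti = 0.5667 L/s × 0.84 s × 1000 mL/L = 476.03 mL.
R = (PIP − Pplat)/V̇ = (27.0 − 22.0) / 0.5667 = 5.0/0.5667 = 8.823 cmH2O·s/L.
C = Vt/(Pplat − PEEP) = 476.03 / (22.0 − 10) = 476.03/12.0 = 39.669 mL/cmH2O.
τ = R × C = 8.823 × 0.03967 L/cmH2O = 0.35 s.
Fraction remaining = e^(−Te/τ) = e^(−0.60/0.35) = 0.1801; trapped volume = 476.03 × 0.1801 = 85.733 mL.
Additional alveolar pressure from trapping ≈ V_trapped / C = 85.733 / 39.669 = 2.161 cmH2O.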